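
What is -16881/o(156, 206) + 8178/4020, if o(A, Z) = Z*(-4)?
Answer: 6216691/276040 ≈ 22.521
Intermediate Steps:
o(A, Z) = -4*Z
-16881/o(156, 206) + 8178/4020 = -16881/((-4*206)) + 8178/4020 = -16881/(-824) + 8178*(1/4020) = -16881*(-1/824) + 1363/670 = 16881/824 + 1363/670 = 6216691/276040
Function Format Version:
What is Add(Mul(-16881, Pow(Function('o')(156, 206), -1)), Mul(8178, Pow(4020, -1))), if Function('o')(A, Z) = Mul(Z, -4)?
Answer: Rational(6216691, 276040) ≈ 22.521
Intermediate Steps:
Function('o')(A, Z) = Mul(-4, Z)
Add(Mul(-16881, Pow(Function('o')(156, 206), -1)), Mul(8178, Pow(4020, -1))) = Add(Mul(-16881, Pow(Mul(-4, 206), -1)), Mul(8178, Pow(4020, -1))) = Add(Mul(-16881, Pow(-824, -1)), Mul(8178, Rational(1, 4020))) = Add(Mul(-16881, Rational(-1, 824)), Rational(1363, 670)) = Add(Rational(16881, 824), Rational(1363, 670)) = Rational(6216691, 276040)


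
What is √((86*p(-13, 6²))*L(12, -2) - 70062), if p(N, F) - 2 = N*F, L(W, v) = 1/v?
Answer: 26*I*√74 ≈ 223.66*I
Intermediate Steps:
p(N, F) = 2 + F*N (p(N, F) = 2 + N*F = 2 + F*N)
√((86*p(-13, 6²))*L(12, -2) - 70062) = √((86*(2 + 6²*(-13)))/(-2) - 70062) = √((86*(2 + 36*(-13)))*(-½) - 70062) = √((86*(2 - 468))*(-½) - 70062) = √((86*(-466))*(-½) - 70062) = √(-40076*(-½) - 70062) = √(20038 - 70062) = √(-50024) = 26*I*√74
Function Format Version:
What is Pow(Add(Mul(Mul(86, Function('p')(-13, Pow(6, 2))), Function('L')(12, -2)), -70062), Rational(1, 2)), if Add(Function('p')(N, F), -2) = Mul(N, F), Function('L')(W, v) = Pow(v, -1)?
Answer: Mul(26, I, Pow(74, Rational(1, 2))) ≈ Mul(223.66, I)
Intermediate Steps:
Function('p')(N, F) = Add(2, Mul(F, N)) (Function('p')(N, F) = Add(2, Mul(N, F)) = Add(2, Mul(F, N)))
Pow(Add(Mul(Mul(86, Function('p')(-13, Pow(6, 2))), Function('L')(12, -2)), -70062), Rational(1, 2)) = Pow(Add(Mul(Mul(86, Add(2, Mul(Pow(6, 2), -13))), Pow(-2, -1)), -70062), Rational(1, 2)) = Pow(Add(Mul(Mul(86, Add(2, Mul(36, -13))), Rational(-1, 2)), -70062), Rational(1, 2)) = Pow(Add(Mul(Mul(86, Add(2, -468)), Rational(-1, 2)), -70062), Rational(1, 2)) = Pow(Add(Mul(Mul(86, -466), Rational(-1, 2)), -70062), Rational(1, 2)) = Pow(Add(Mul(-40076, Rational(-1, 2)), -70062), Rational(1, 2)) = Pow(Add(20038, -70062), Rational(1, 2)) = Pow(-50024, Rational(1, 2)) = Mul(26, I, Pow(74, Rational(1, 2)))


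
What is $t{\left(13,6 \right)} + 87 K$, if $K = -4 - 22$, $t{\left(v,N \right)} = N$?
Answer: $-2256$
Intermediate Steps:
$K = -26$ ($K = -4 - 22 = -26$)
$t{\left(13,6 \right)} + 87 K = 6 + 87 \left(-26\right) = 6 - 2262 = -2256$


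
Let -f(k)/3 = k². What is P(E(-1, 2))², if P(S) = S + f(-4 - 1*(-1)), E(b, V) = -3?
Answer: 900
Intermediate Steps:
f(k) = -3*k²
P(S) = -27 + S (P(S) = S - 3*(-4 - 1*(-1))² = S - 3*(-4 + 1)² = S - 3*(-3)² = S - 3*9 = S - 27 = -27 + S)
P(E(-1, 2))² = (-27 - 3)² = (-30)² = 900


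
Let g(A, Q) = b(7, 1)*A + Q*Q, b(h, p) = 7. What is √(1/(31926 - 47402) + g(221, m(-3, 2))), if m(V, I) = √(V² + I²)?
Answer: √93407560771/7738 ≈ 39.497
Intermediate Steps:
m(V, I) = √(I² + V²)
g(A, Q) = Q² + 7*A (g(A, Q) = 7*A + Q*Q = 7*A + Q² = Q² + 7*A)
√(1/(31926 - 47402) + g(221, m(-3, 2))) = √(1/(31926 - 47402) + ((√(2² + (-3)²))² + 7*221)) = √(1/(-15476) + ((√(4 + 9))² + 1547)) = √(-1/15476 + ((√13)² + 1547)) = √(-1/15476 + (13 + 1547)) = √(-1/15476 + 1560) = √(24142559/15476) = √93407560771/7738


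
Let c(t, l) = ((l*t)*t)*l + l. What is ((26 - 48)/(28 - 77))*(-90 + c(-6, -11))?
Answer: 93610/49 ≈ 1910.4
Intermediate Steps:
c(t, l) = l + l²*t² (c(t, l) = (l*t²)*l + l = l²*t² + l = l + l²*t²)
((26 - 48)/(28 - 77))*(-90 + c(-6, -11)) = ((26 - 48)/(28 - 77))*(-90 - 11*(1 - 11*(-6)²)) = (-22/(-49))*(-90 - 11*(1 - 11*36)) = (-22*(-1/49))*(-90 - 11*(1 - 396)) = 22*(-90 - 11*(-395))/49 = 22*(-90 + 4345)/49 = (22/49)*4255 = 93610/49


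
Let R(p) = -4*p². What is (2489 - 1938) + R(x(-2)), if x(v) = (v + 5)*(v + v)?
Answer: -25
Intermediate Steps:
x(v) = 2*v*(5 + v) (x(v) = (5 + v)*(2*v) = 2*v*(5 + v))
(2489 - 1938) + R(x(-2)) = (2489 - 1938) - 4*16*(5 - 2)² = 551 - 4*(2*(-2)*3)² = 551 - 4*(-12)² = 551 - 4*144 = 551 - 576 = -25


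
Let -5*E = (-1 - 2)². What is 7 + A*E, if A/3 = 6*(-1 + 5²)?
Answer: -3853/5 ≈ -770.60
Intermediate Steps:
E = -9/5 (E = -(-1 - 2)²/5 = -⅕*(-3)² = -⅕*9 = -9/5 ≈ -1.8000)
A = 432 (A = 3*(6*(-1 + 5²)) = 3*(6*(-1 + 25)) = 3*(6*24) = 3*144 = 432)
7 + A*E = 7 + 432*(-9/5) = 7 - 3888/5 = -3853/5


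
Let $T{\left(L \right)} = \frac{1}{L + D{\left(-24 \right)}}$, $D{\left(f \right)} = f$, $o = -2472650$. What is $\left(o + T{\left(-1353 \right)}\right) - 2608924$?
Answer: $- \frac{6997327399}{1377} \approx -5.0816 \cdot 10^{6}$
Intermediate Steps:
$T{\left(L \right)} = \frac{1}{-24 + L}$ ($T{\left(L \right)} = \frac{1}{L - 24} = \frac{1}{-24 + L}$)
$\left(o + T{\left(-1353 \right)}\right) - 2608924 = \left(-2472650 + \frac{1}{-24 - 1353}\right) - 2608924 = \left(-2472650 + \frac{1}{-1377}\right) - 2608924 = \left(-2472650 - \frac{1}{1377}\right) - 2608924 = - \frac{3404839051}{1377} - 2608924 = - \frac{6997327399}{1377}$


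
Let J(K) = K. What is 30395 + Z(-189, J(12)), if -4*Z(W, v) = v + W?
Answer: 121757/4 ≈ 30439.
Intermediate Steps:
Z(W, v) = -W/4 - v/4 (Z(W, v) = -(v + W)/4 = -(W + v)/4 = -W/4 - v/4)
30395 + Z(-189, J(12)) = 30395 + (-1/4*(-189) - 1/4*12) = 30395 + (189/4 - 3) = 30395 + 177/4 = 121757/4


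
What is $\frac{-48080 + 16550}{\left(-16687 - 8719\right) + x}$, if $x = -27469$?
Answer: $\frac{2102}{3525} \approx 0.59631$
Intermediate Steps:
$\frac{-48080 + 16550}{\left(-16687 - 8719\right) + x} = \frac{-48080 + 16550}{\left(-16687 - 8719\right) - 27469} = - \frac{31530}{\left(-16687 - 8719\right) - 27469} = - \frac{31530}{-25406 - 27469} = - \frac{31530}{-52875} = \left(-31530\right) \left(- \frac{1}{52875}\right) = \frac{2102}{3525}$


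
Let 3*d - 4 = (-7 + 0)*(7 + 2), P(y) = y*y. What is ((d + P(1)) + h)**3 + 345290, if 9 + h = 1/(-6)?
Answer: 69925177/216 ≈ 3.2373e+5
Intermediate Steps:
h = -55/6 (h = -9 + 1/(-6) = -9 - 1/6 = -55/6 ≈ -9.1667)
P(y) = y**2
d = -59/3 (d = 4/3 + ((-7 + 0)*(7 + 2))/3 = 4/3 + (-7*9)/3 = 4/3 + (1/3)*(-63) = 4/3 - 21 = -59/3 ≈ -19.667)
((d + P(1)) + h)**3 + 345290 = ((-59/3 + 1**2) - 55/6)**3 + 345290 = ((-59/3 + 1) - 55/6)**3 + 345290 = (-56/3 - 55/6)**3 + 345290 = (-167/6)**3 + 345290 = -4657463/216 + 345290 = 69925177/216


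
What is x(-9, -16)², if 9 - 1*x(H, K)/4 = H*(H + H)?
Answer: 374544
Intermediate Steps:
x(H, K) = 36 - 8*H² (x(H, K) = 36 - 4*H*(H + H) = 36 - 4*H*2*H = 36 - 8*H²)
x(-9, -16)² = (36 - 8*(-9)²)² = (36 - 8*81)² = (36 - 648)² = (-612)² = 374544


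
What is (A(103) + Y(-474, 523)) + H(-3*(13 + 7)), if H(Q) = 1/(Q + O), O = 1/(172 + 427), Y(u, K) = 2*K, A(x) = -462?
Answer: 20987777/35939 ≈ 583.98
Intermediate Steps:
O = 1/599 ≈ 0.0016694
H(Q) = 1/(1/599 + Q) (H(Q) = 1/(Q + 1/599) = 1/(1/599 + Q))
(A(103) + Y(-474, 523)) + H(-3*(13 + 7)) = (-462 + 2*523) + 599/(1 + 599*(-3*(13 + 7))) = (-462 + 1046) + 599/(1 + 599*(-3*20)) = 584 + 599/(1 + 599*(-60)) = 584 + 599/(1 - 35940) = 584 + 599/(-35939) = 584 + 599*(-1/35939) = 584 - 599/35939 = 20987777/35939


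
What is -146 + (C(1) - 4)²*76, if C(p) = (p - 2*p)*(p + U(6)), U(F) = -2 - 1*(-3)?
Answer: 2590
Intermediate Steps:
U(F) = 1 (U(F) = -2 + 3 = 1)
C(p) = -p*(1 + p) (C(p) = (p - 2*p)*(p + 1) = (-p)*(1 + p) = -p*(1 + p))
-146 + (C(1) - 4)²*76 = -146 + (-1*1*(1 + 1) - 4)²*76 = -146 + (-1*1*2 - 4)²*76 = -146 + (-2 - 4)²*76 = -146 + (-6)²*76 = -146 + 36*76 = -146 + 2736 = 2590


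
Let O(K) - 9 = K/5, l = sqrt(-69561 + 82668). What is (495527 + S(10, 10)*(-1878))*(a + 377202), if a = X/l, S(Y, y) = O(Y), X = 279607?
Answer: 179121536538 + 132776696483*sqrt(13107)/13107 ≈ 1.8028e+11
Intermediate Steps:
l = sqrt(13107) ≈ 114.49
O(K) = 9 + K/5
S(Y, y) = 9 + Y/5
a = 279607*sqrt(13107)/13107 (a = 279607/(sqrt(13107)) = 279607*(sqrt(13107)/13107) = 279607*sqrt(13107)/13107 ≈ 2442.3)
(495527 + S(10, 10)*(-1878))*(a + 377202) = (495527 + (9 + (1/5)*10)*(-1878))*(279607*sqrt(13107)/13107 + 377202) = (495527 + (9 + 2)*(-1878))*(377202 + 279607*sqrt(13107)/13107) = (495527 + 11*(-1878))*(377202 + 279607*sqrt(13107)/13107) = (495527 - 20658)*(377202 + 279607*sqrt(13107)/13107) = 474869*(377202 + 279607*sqrt(13107)/13107) = 179121536538 + 132776696483*sqrt(13107)/13107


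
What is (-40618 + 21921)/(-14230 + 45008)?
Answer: -18697/30778 ≈ -0.60748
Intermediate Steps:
(-40618 + 21921)/(-14230 + 45008) = -18697/30778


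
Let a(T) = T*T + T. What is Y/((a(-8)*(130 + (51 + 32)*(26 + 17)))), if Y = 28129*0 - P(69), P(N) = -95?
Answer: 95/207144 ≈ 0.00045862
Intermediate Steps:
a(T) = T + T² (a(T) = T² + T = T + T²)
Y = 95 (Y = 28129*0 - 1*(-95) = 0 + 95 = 95)
Y/((a(-8)*(130 + (51 + 32)*(26 + 17)))) = 95/(((-8*(1 - 8))*(130 + (51 + 32)*(26 + 17)))) = 95/(((-8*(-7))*(130 + 83*43))) = 95/((56*(130 + 3569))) = 95/((56*3699)) = 95/207144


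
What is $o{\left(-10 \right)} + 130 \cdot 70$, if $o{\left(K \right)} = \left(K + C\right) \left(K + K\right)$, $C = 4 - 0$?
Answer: $9220$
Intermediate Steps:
$C = 4$ ($C = 4 + 0 = 4$)
$o{\left(K \right)} = 2 K \left(4 + K\right)$ ($o{\left(K \right)} = \left(K + 4\right) \left(K + K\right) = \left(4 + K\right) 2 K = 2 K \left(4 + K\right)$)
$o{\left(-10 \right)} + 130 \cdot 70 = 2 \left(-10\right) \left(4 - 10\right) + 130 \cdot 70 = 2 \left(-10\right) \left(-6\right) + 9100 = 120 + 9100 = 9220$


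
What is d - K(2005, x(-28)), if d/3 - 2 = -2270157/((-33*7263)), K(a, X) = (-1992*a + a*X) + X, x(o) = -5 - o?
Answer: 105135364187/26631 ≈ 3.9479e+6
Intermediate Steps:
K(a, X) = X - 1992*a + X*a (K(a, X) = (-1992*a + X*a) + X = X - 1992*a + X*a)
d = 916505/26631 (d = 6 + 3*(-2270157/((-33*7263))) = 6 + 3*(-2270157/(-239679)) = 6 + 3*(-2270157*(-1/239679)) = 6 + 3*(756719/79893) = 6 + 756719/26631 = 916505/26631 ≈ 34.415)
d - K(2005, x(-28)) = 916505/26631 - ((-5 - 1*(-28)) - 1992*2005 + (-5 - 1*(-28))*2005) = 916505/26631 - ((-5 + 28) - 3993960 + (-5 + 28)*2005) = 916505/26631 - (23 - 3993960 + 23*2005) = 916505/26631 - (23 - 3993960 + 46115) = 916505/26631 - 1*(-3947822) = 916505/26631 + 3947822 = 105135364187/26631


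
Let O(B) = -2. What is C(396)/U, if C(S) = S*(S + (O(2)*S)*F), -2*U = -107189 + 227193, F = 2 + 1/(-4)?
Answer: 196020/30001 ≈ 6.5338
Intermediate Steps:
F = 7/4 (F = 2 - ¼ = 7/4 ≈ 1.7500)
U = -60002 (U = -(-107189 + 227193)/2 = -½*120004 = -60002)
C(S) = -5*S²/2 (C(S) = S*(S - 2*S*(7/4)) = S*(S - 7*S/2) = S*(-5*S/2) = -5*S²/2)
C(396)/U = -5/2*396²/(-60002) = -5/2*156816*(-1/60002) = -392040*(-1/60002) = 196020/30001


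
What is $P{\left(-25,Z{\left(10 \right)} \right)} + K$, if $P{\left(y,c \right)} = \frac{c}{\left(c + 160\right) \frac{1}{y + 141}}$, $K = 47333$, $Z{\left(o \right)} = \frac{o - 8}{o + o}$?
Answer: $\frac{75780249}{1601} \approx 47333.0$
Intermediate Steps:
$Z{\left(o \right)} = \frac{-8 + o}{2 o}$
$P{\left(y,c \right)} = \frac{c \left(141 + y\right)}{160 + c}$ ($P{\left(y,c \right)} = \frac{c}{\left(160 + c\right) \frac{1}{141 + y}} = \frac{c}{\frac{1}{141 + y} \left(160 + c\right)} = c \frac{141 + y}{160 + c} = \frac{c \left(141 + y\right)}{160 + c}$)
$P{\left(-25,Z{\left(10 \right)} \right)} + K = \frac{\frac{-8 + 10}{2 \cdot 10} \left(141 - 25\right)}{160 + \frac{-8 + 10}{2 \cdot 10}} + 47333 = \frac{1}{2} \cdot \frac{1}{10} \cdot 2 \frac{1}{160 + \frac{1}{2} \cdot \frac{1}{10} \cdot 2} \cdot 116 + 47333 = \frac{1}{10} \frac{1}{160 + \frac{1}{10}} \cdot 116 + 47333 = \frac{1}{10} \frac{1}{\frac{1601}{10}} \cdot 116 + 47333 = \frac{1}{10} \cdot \frac{10}{1601} \cdot 116 + 47333 = \frac{116}{1601} + 47333 = \frac{75780249}{1601}$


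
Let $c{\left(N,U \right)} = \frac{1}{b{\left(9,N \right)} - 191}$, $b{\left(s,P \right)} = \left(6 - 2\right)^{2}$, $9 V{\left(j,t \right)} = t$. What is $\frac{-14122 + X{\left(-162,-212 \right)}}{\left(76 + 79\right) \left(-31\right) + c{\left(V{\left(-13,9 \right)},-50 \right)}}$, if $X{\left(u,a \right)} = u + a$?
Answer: $\frac{211400}{70073} \approx 3.0169$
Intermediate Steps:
$V{\left(j,t \right)} = \frac{t}{9}$
$b{\left(s,P \right)} = 16$ ($b{\left(s,P \right)} = 4^{2} = 16$)
$X{\left(u,a \right)} = a + u$
$c{\left(N,U \right)} = - \frac{1}{175}$ ($c{\left(N,U \right)} = \frac{1}{16 - 191} = \frac{1}{-175} = - \frac{1}{175}$)
$\frac{-14122 + X{\left(-162,-212 \right)}}{\left(76 + 79\right) \left(-31\right) + c{\left(V{\left(-13,9 \right)},-50 \right)}} = \frac{-14122 - 374}{\left(76 + 79\right) \left(-31\right) - \frac{1}{175}} = \frac{-14122 - 374}{155 \left(-31\right) - \frac{1}{175}} = - \frac{14496}{-4805 - \frac{1}{175}} = - \frac{14496}{- \frac{840876}{175}} = \left(-14496\right) \left(- \frac{175}{840876}\right) = \frac{211400}{70073}$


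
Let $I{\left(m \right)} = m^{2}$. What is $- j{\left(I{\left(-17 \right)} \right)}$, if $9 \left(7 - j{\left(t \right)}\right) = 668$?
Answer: $\frac{605}{9} \approx 67.222$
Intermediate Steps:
$j{\left(t \right)} = - \frac{605}{9}$ ($j{\left(t \right)} = 7 - \frac{668}{9} = - \frac{605}{9}$)
$- j{\left(I{\left(-17 \right)} \right)} = \left(-1\right) \left(- \frac{605}{9}\right) = \frac{605}{9}$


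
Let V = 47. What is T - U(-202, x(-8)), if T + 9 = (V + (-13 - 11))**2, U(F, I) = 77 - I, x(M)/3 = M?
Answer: 419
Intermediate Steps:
x(M) = 3*M
T = 520 (T = -9 + (47 + (-13 - 11))**2 = -9 + (47 - 24)**2 = -9 + 23**2 = -9 + 529 = 520)
T - U(-202, x(-8)) = 520 - (77 - 3*(-8)) = 520 - (77 - 1*(-24)) = 520 - (77 + 24) = 520 - 1*101 = 520 - 101 = 419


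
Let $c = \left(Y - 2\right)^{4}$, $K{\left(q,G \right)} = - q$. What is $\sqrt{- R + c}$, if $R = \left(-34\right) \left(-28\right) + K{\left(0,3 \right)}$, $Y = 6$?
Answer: $2 i \sqrt{174} \approx 26.382 i$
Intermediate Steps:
$R = 952$ ($R = \left(-34\right) \left(-28\right) - 0 = 952 + 0 = 952$)
$c = 256$ ($c = \left(6 - 2\right)^{4} = 4^{4} = 256$)
$\sqrt{- R + c} = \sqrt{\left(-1\right) 952 + 256} = \sqrt{-952 + 256} = \sqrt{-696} = 2 i \sqrt{174}$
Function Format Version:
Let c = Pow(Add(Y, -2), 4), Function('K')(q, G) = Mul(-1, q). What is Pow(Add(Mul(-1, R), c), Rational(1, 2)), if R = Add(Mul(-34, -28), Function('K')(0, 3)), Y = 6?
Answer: Mul(2, I, Pow(174, Rational(1, 2))) ≈ Mul(26.382, I)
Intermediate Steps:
R = 952 (R = Add(Mul(-34, -28), Mul(-1, 0)) = Add(952, 0) = 952)
c = 256 (c = Pow(Add(6, -2), 4) = Pow(4, 4) = 256)
Pow(Add(Mul(-1, R), c), Rational(1, 2)) = Pow(Add(Mul(-1, 952), 256), Rational(1, 2)) = Pow(Add(-952, 256), Rational(1, 2)) = Pow(-696, Rational(1, 2)) = Mul(2, I, Pow(174, Rational(1, 2)))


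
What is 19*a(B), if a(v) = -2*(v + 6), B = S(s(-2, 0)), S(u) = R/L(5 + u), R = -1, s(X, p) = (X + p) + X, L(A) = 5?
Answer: -1102/5 ≈ -220.40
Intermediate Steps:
s(X, p) = p + 2*X
S(u) = -1/5
B = -1/5 ≈ -0.20000
a(v) = -12 - 2*v (a(v) = -2*(6 + v) = -12 - 2*v)
19*a(B) = 19*(-12 - 2*(-1/5)) = 19*(-12 + 2/5) = 19*(-58/5) = -1102/5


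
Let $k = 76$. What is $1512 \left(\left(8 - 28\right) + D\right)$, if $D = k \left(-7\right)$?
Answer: $-834624$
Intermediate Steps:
$D = -532$ ($D = 76 \left(-7\right) = -532$)
$1512 \left(\left(8 - 28\right) + D\right) = 1512 \left(\left(8 - 28\right) - 532\right) = 1512 \left(-20 - 532\right) = 1512 \left(-552\right) = -834624$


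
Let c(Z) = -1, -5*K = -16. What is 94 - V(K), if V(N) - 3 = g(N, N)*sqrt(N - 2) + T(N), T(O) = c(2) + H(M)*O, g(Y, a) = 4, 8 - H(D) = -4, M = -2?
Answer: 268/5 - 4*sqrt(30)/5 ≈ 49.218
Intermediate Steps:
K = 16/5 (K = -1/5*(-16) = 16/5 ≈ 3.2000)
H(D) = 12 (H(D) = 8 - 1*(-4) = 8 + 4 = 12)
T(O) = -1 + 12*O
V(N) = 2 + 4*sqrt(-2 + N) + 12*N (V(N) = 3 + (4*sqrt(N - 2) + (-1 + 12*N)) = 3 + (4*sqrt(-2 + N) + (-1 + 12*N)) = 3 + (-1 + 4*sqrt(-2 + N) + 12*N) = 2 + 4*sqrt(-2 + N) + 12*N)
94 - V(K) = 94 - (2 + 4*sqrt(-2 + 16/5) + 12*(16/5)) = 94 - (2 + 4*sqrt(6/5) + 192/5) = 94 - (2 + 4*(sqrt(30)/5) + 192/5) = 94 - (2 + 4*sqrt(30)/5 + 192/5) = 94 - (202/5 + 4*sqrt(30)/5) = 94 + (-202/5 - 4*sqrt(30)/5) = 268/5 - 4*sqrt(30)/5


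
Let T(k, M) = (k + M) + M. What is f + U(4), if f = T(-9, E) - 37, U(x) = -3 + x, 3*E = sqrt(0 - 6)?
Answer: -45 + 2*I*sqrt(6)/3 ≈ -45.0 + 1.633*I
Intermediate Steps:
E = I*sqrt(6)/3 (E = sqrt(0 - 6)/3 = sqrt(-6)/3 = (I*sqrt(6))/3 = I*sqrt(6)/3 ≈ 0.8165*I)
T(k, M) = k + 2*M (T(k, M) = (M + k) + M = k + 2*M)
f = -46 + 2*I*sqrt(6)/3 (f = (-9 + 2*(I*sqrt(6)/3)) - 37 = (-9 + 2*I*sqrt(6)/3) - 37 = -46 + 2*I*sqrt(6)/3 ≈ -46.0 + 1.633*I)
f + U(4) = (-46 + 2*I*sqrt(6)/3) + (-3 + 4) = (-46 + 2*I*sqrt(6)/3) + 1 = -45 + 2*I*sqrt(6)/3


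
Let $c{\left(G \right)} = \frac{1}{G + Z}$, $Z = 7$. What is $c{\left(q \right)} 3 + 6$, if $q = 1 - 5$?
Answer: $7$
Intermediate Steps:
$q = -4$
$c{\left(G \right)} = \frac{1}{7 + G}$ ($c{\left(G \right)} = \frac{1}{G + 7} = \frac{1}{7 + G}$)
$c{\left(q \right)} 3 + 6 = \frac{1}{7 - 4} \cdot 3 + 6 = \frac{1}{3} \cdot 3 + 6 = 1 + 6 = 7$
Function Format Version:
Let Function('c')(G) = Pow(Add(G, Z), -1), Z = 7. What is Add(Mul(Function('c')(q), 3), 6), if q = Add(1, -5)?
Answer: 7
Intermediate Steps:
q = -4
Function('c')(G) = Pow(Add(7, G), -1) (Function('c')(G) = Pow(Add(G, 7), -1) = Pow(Add(7, G), -1))
Add(Mul(Function('c')(q), 3), 6) = Add(Mul(Pow(Add(7, -4), -1), 3), 6) = Add(Mul(Pow(3, -1), 3), 6) = Add(Mul(Rational(1, 3), 3), 6) = Add(1, 6) = 7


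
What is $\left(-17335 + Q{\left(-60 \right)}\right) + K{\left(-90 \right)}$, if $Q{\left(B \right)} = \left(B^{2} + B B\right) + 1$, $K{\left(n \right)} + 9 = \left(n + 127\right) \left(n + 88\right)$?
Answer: $-10217$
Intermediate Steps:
$K{\left(n \right)} = -9 + \left(88 + n\right) \left(127 + n\right)$ ($K{\left(n \right)} = -9 + \left(n + 127\right) \left(n + 88\right) = -9 + \left(127 + n\right) \left(88 + n\right) = -9 + \left(88 + n\right) \left(127 + n\right)$)
$Q{\left(B \right)} = 1 + 2 B^{2}$ ($Q{\left(B \right)} = \left(B^{2} + B^{2}\right) + 1 = 2 B^{2} + 1 = 1 + 2 B^{2}$)
$\left(-17335 + Q{\left(-60 \right)}\right) + K{\left(-90 \right)} = \left(-17335 + \left(1 + 2 \left(-60\right)^{2}\right)\right) + \left(11167 + \left(-90\right)^{2} + 215 \left(-90\right)\right) = \left(-17335 + \left(1 + 2 \cdot 3600\right)\right) + \left(11167 + 8100 - 19350\right) = \left(-17335 + \left(1 + 7200\right)\right) - 83 = \left(-17335 + 7201\right) - 83 = -10134 - 83 = -10217$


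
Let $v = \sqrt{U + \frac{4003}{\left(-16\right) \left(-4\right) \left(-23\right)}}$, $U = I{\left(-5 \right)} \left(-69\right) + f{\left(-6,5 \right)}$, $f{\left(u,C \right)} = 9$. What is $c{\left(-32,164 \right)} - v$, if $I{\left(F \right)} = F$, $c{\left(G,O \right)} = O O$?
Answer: $26896 - \frac{\sqrt{11892955}}{184} \approx 26877.0$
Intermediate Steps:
$c{\left(G,O \right)} = O^{2}$
$U = 354$ ($U = \left(-5\right) \left(-69\right) + 9 = 345 + 9 = 354$)
$v = \frac{\sqrt{11892955}}{184}$ ($v = \sqrt{354 + \frac{4003}{\left(-16\right) \left(-4\right) \left(-23\right)}} = \sqrt{354 + \frac{4003}{64 \left(-23\right)}} = \sqrt{354 + \frac{4003}{-1472}} = \sqrt{354 + 4003 \left(- \frac{1}{1472}\right)} = \sqrt{354 - \frac{4003}{1472}} = \sqrt{\frac{517085}{1472}} = \frac{\sqrt{11892955}}{184} \approx 18.742$)
$c{\left(-32,164 \right)} - v = 164^{2} - \frac{\sqrt{11892955}}{184} = 26896 - \frac{\sqrt{11892955}}{184}$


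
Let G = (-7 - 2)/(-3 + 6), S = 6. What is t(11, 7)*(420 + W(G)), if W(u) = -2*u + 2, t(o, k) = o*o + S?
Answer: 54356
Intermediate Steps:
G = -3 (G = -9/3 = -9*⅓ = -3)
t(o, k) = 6 + o² (t(o, k) = o*o + 6 = o² + 6 = 6 + o²)
W(u) = 2 - 2*u
t(11, 7)*(420 + W(G)) = (6 + 11²)*(420 + (2 - 2*(-3))) = (6 + 121)*(420 + (2 + 6)) = 127*(420 + 8) = 127*428 = 54356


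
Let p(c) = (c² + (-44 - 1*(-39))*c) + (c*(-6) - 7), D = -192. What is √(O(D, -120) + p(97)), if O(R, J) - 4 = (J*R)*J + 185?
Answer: 2*I*√689069 ≈ 1660.2*I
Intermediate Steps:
O(R, J) = 189 + R*J² (O(R, J) = 4 + ((J*R)*J + 185) = 4 + (R*J² + 185) = 4 + (185 + R*J²) = 189 + R*J²)
p(c) = -7 + c² - 11*c (p(c) = (c² + (-44 + 39)*c) + (-6*c - 7) = (c² - 5*c) + (-7 - 6*c) = -7 + c² - 11*c)
√(O(D, -120) + p(97)) = √((189 - 192*(-120)²) + (-7 + 97² - 11*97)) = √((189 - 192*14400) + (-7 + 9409 - 1067)) = √((189 - 2764800) + 8335) = √(-2764611 + 8335) = √(-2756276) = 2*I*√689069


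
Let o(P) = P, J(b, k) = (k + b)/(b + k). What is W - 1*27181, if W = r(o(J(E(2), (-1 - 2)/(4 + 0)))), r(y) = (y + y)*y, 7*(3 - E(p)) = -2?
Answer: -27179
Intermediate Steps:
E(p) = 23/7 (E(p) = 3 - ⅐*(-2) = 3 + 2/7 = 23/7)
J(b, k) = 1 (J(b, k) = (b + k)/(b + k) = 1)
r(y) = 2*y² (r(y) = (2*y)*y = 2*y²)
W = 2 (W = 2*1² = 2*1 = 2)
W - 1*27181 = 2 - 1*27181 = 2 - 27181 = -27179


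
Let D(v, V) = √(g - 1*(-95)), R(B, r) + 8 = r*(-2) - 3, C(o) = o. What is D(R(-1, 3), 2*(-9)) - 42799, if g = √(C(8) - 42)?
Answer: -42799 + √(95 + I*√34) ≈ -42789.0 + 0.29898*I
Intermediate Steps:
R(B, r) = -11 - 2*r (R(B, r) = -8 + (r*(-2) - 3) = -8 + (-2*r - 3) = -8 + (-3 - 2*r) = -11 - 2*r)
g = I*√34 (g = √(8 - 42) = √(-34) = I*√34 ≈ 5.8309*I)
D(v, V) = √(95 + I*√34) (D(v, V) = √(I*√34 - 1*(-95)) = √(I*√34 + 95) = √(95 + I*√34))
D(R(-1, 3), 2*(-9)) - 42799 = √(95 + I*√34) - 42799 = -42799 + √(95 + I*√34)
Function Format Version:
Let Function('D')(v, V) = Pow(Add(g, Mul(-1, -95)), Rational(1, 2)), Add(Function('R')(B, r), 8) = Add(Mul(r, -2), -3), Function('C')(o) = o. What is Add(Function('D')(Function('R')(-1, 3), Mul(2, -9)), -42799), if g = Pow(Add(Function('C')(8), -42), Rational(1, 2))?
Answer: Add(-42799, Pow(Add(95, Mul(I, Pow(34, Rational(1, 2)))), Rational(1, 2))) ≈ Add(-42789., Mul(0.29898, I))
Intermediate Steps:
Function('R')(B, r) = Add(-11, Mul(-2, r)) (Function('R')(B, r) = Add(-8, Add(Mul(r, -2), -3)) = Add(-8, Add(Mul(-2, r), -3)) = Add(-8, Add(-3, Mul(-2, r))) = Add(-11, Mul(-2, r)))
g = Mul(I, Pow(34, Rational(1, 2))) (g = Pow(Add(8, -42), Rational(1, 2)) = Pow(-34, Rational(1, 2)) = Mul(I, Pow(34, Rational(1, 2))) ≈ Mul(5.8309, I))
Function('D')(v, V) = Pow(Add(95, Mul(I, Pow(34, Rational(1, 2)))), Rational(1, 2)) (Function('D')(v, V) = Pow(Add(Mul(I, Pow(34, Rational(1, 2))), Mul(-1, -95)), Rational(1, 2)) = Pow(Add(Mul(I, Pow(34, Rational(1, 2))), 95), Rational(1, 2)) = Pow(Add(95, Mul(I, Pow(34, Rational(1, 2)))), Rational(1, 2)))
Add(Function('D')(Function('R')(-1, 3), Mul(2, -9)), -42799) = Add(Pow(Add(95, Mul(I, Pow(34, Rational(1, 2)))), Rational(1, 2)), -42799) = Add(-42799, Pow(Add(95, Mul(I, Pow(34, Rational(1, 2)))), Rational(1, 2)))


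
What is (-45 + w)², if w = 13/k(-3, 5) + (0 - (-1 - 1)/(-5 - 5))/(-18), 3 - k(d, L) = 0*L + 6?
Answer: 19704721/8100 ≈ 2432.7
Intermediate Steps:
k(d, L) = -3 (k(d, L) = 3 - (0*L + 6) = 3 - (0 + 6) = 3 - 1*6 = 3 - 6 = -3)
w = -389/90 (w = 13/(-3) + (0 - (-1 - 1)/(-5 - 5))/(-18) = 13*(-⅓) + (0 - (-2)/(-10))*(-1/18) = -13/3 + (0 - (-2)*(-1)/10)*(-1/18) = -13/3 + (0 - 1*⅕)*(-1/18) = -13/3 + (0 - ⅕)*(-1/18) = -13/3 - ⅕*(-1/18) = -13/3 + 1/90 = -389/90 ≈ -4.3222)
(-45 + w)² = (-45 - 389/90)² = (-4439/90)² = 19704721/8100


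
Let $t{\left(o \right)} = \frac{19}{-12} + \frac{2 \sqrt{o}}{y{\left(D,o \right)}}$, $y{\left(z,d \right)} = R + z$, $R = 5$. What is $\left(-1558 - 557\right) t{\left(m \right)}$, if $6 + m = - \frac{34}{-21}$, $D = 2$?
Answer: $\frac{13395}{4} - \frac{2820 i \sqrt{483}}{49} \approx 3348.8 - 1264.8 i$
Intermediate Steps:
$y{\left(z,d \right)} = 5 + z$
$m = - \frac{92}{21}$ ($m = -6 - \frac{34}{-21} = -6 - - \frac{34}{21} = -6 + \frac{34}{21} = - \frac{92}{21} \approx -4.381$)
$t{\left(o \right)} = - \frac{19}{12} + \frac{2 \sqrt{o}}{7}$ ($t{\left(o \right)} = \frac{19}{-12} + \frac{2 \sqrt{o}}{5 + 2} = 19 \left(- \frac{1}{12}\right) + \frac{2 \sqrt{o}}{7} = - \frac{19}{12} + 2 \sqrt{o} \frac{1}{7} = - \frac{19}{12} + \frac{2 \sqrt{o}}{7}$)
$\left(-1558 - 557\right) t{\left(m \right)} = \left(-1558 - 557\right) \left(- \frac{19}{12} + \frac{2 \sqrt{- \frac{92}{21}}}{7}\right) = - 2115 \left(- \frac{19}{12} + \frac{2 \frac{2 i \sqrt{483}}{21}}{7}\right) = - 2115 \left(- \frac{19}{12} + \frac{4 i \sqrt{483}}{147}\right) = \frac{13395}{4} - \frac{2820 i \sqrt{483}}{49}$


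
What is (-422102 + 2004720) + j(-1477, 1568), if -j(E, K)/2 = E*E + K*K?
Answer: -7697688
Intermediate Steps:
j(E, K) = -2*E² - 2*K² (j(E, K) = -2*(E*E + K*K) = -2*(E² + K²) = -2*E² - 2*K²)
(-422102 + 2004720) + j(-1477, 1568) = (-422102 + 2004720) + (-2*(-1477)² - 2*1568²) = 1582618 + (-2*2181529 - 2*2458624) = 1582618 + (-4363058 - 4917248) = 1582618 - 9280306 = -7697688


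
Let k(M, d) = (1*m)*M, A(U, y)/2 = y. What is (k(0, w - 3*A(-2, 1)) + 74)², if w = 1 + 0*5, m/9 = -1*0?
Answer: 5476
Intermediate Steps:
A(U, y) = 2*y
m = 0 (m = 9*(-1*0) = 9*0 = 0)
w = 1 (w = 1 + 0 = 1)
k(M, d) = 0 (k(M, d) = (1*0)*M = 0*M = 0)
(k(0, w - 3*A(-2, 1)) + 74)² = (0 + 74)² = 74² = 5476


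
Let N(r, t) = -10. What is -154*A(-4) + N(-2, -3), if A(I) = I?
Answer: 606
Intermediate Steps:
-154*A(-4) + N(-2, -3) = -154*(-4) - 10 = 616 - 10 = 606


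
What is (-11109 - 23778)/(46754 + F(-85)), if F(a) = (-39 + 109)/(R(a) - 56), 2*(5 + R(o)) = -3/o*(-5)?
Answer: -72460299/97105678 ≈ -0.74620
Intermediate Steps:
R(o) = -5 + 15/(2*o) (R(o) = -5 + (-3/o*(-5))/2 = -5 + (15/o)/2 = -5 + 15/(2*o))
F(a) = 70/(-61 + 15/(2*a)) (F(a) = (-39 + 109)/((-5 + 15/(2*a)) - 56) = 70/(-61 + 15/(2*a)))
(-11109 - 23778)/(46754 + F(-85)) = (-11109 - 23778)/(46754 - 140*(-85)/(-15 + 122*(-85))) = -34887/(46754 - 140*(-85)/(-15 - 10370)) = -34887/(46754 - 140*(-85)/(-10385)) = -34887/(46754 - 140*(-85)*(-1/10385)) = -34887/(46754 - 2380/2077) = -34887/97105678/2077 = -34887*2077/97105678 = -72460299/97105678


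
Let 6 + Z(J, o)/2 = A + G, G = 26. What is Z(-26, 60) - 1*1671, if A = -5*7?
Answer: -1701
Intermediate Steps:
A = -35
Z(J, o) = -30 (Z(J, o) = -12 + 2*(-35 + 26) = -12 + 2*(-9) = -12 - 18 = -30)
Z(-26, 60) - 1*1671 = -30 - 1*1671 = -30 - 1671 = -1701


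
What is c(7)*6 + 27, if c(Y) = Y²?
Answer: 321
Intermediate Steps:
c(7)*6 + 27 = 7²*6 + 27 = 49*6 + 27 = 294 + 27 = 321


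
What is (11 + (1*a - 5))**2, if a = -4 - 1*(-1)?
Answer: 9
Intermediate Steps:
a = -3 (a = -4 + 1 = -3)
(11 + (1*a - 5))**2 = (11 + (1*(-3) - 5))**2 = (11 + (-3 - 5))**2 = (11 - 8)**2 = 3**2 = 9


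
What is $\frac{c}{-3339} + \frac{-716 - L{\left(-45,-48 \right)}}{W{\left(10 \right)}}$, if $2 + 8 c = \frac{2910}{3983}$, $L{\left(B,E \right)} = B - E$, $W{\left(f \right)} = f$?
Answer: $- \frac{9562145083}{132992370} \approx -71.9$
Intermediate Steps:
$c = - \frac{632}{3983}$ ($c = - \frac{1}{4} + \frac{2910 \cdot \frac{1}{3983}}{8} = - \frac{1}{4} + \frac{1}{8} \cdot \frac{2910}{3983} = - \frac{1}{4} + \frac{1455}{15932} = - \frac{632}{3983} \approx -0.15867$)
$\frac{c}{-3339} + \frac{-716 - L{\left(-45,-48 \right)}}{W{\left(10 \right)}} = - \frac{632}{3983 \left(-3339\right)} + \frac{-716 - \left(-45 - -48\right)}{10} = \left(- \frac{632}{3983}\right) \left(- \frac{1}{3339}\right) + \left(-716 - \left(-45 + 48\right)\right) \frac{1}{10} = \frac{632}{13299237} + \left(-716 - 3\right) \frac{1}{10} = \frac{632}{13299237} - \frac{719}{10} = - \frac{9562145083}{132992370}$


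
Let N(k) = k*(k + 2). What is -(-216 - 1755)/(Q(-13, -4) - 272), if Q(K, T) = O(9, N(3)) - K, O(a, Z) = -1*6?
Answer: -1971/265 ≈ -7.4377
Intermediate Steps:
N(k) = k*(2 + k)
O(a, Z) = -6
Q(K, T) = -6 - K
-(-216 - 1755)/(Q(-13, -4) - 272) = -(-216 - 1755)/((-6 - 1*(-13)) - 272) = -(-1971)/((-6 + 13) - 272) = -(-1971)/(7 - 272) = -(-1971)/(-265) = -(-1971)*(-1)/265 = -1*1971/265 = -1971/265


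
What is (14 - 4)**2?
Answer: 100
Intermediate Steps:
(14 - 4)**2 = 10**2 = 100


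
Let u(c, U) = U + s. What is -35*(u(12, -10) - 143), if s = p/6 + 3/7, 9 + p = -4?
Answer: 32495/6 ≈ 5415.8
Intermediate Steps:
p = -13 (p = -9 - 4 = -13)
s = -73/42 (s = -13/6 + 3/7 = -73/42 ≈ -1.7381)
u(c, U) = -73/42 + U (u(c, U) = U - 73/42 = -73/42 + U)
-35*(u(12, -10) - 143) = -35*((-73/42 - 10) - 143) = -35*(-493/42 - 143) = -35*(-6499/42) = 32495/6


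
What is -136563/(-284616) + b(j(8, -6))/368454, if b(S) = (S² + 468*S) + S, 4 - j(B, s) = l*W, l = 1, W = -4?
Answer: 2855737681/5825994648 ≈ 0.49017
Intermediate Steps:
j(B, s) = 8 (j(B, s) = 4 - (-4) = 4 - 1*(-4) = 4 + 4 = 8)
b(S) = S² + 469*S
-136563/(-284616) + b(j(8, -6))/368454 = -136563/(-284616) + (8*(469 + 8))/368454 = -136563*(-1/284616) + (8*477)*(1/368454) = 45521/94872 + 3816*(1/368454) = 45521/94872 + 636/61409 = 2855737681/5825994648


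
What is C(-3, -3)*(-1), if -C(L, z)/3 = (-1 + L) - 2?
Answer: -18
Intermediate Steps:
C(L, z) = 9 - 3*L (C(L, z) = -3*((-1 + L) - 2) = -3*(-3 + L) = 9 - 3*L)
C(-3, -3)*(-1) = (9 - 3*(-3))*(-1) = (9 + 9)*(-1) = 18*(-1) = -18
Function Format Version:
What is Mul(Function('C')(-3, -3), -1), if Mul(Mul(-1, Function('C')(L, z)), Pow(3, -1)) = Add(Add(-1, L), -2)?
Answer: -18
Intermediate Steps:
Function('C')(L, z) = Add(9, Mul(-3, L)) (Function('C')(L, z) = Mul(-3, Add(Add(-1, L), -2)) = Mul(-3, Add(-3, L)) = Add(9, Mul(-3, L)))
Mul(Function('C')(-3, -3), -1) = Mul(Add(9, Mul(-3, -3)), -1) = Mul(Add(9, 9), -1) = Mul(18, -1) = -18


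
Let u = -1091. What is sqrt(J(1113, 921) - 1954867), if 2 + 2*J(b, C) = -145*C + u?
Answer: I*sqrt(2022186) ≈ 1422.0*I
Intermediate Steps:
J(b, C) = -1093/2 - 145*C/2 (J(b, C) = -1 + (-145*C - 1091)/2 = -1 + (-1091 - 145*C)/2 = -1 + (-1091/2 - 145*C/2) = -1093/2 - 145*C/2)
sqrt(J(1113, 921) - 1954867) = sqrt((-1093/2 - 145/2*921) - 1954867) = sqrt((-1093/2 - 133545/2) - 1954867) = sqrt(-67319 - 1954867) = sqrt(-2022186) = I*sqrt(2022186)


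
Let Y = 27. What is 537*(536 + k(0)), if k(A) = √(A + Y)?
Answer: 287832 + 1611*√3 ≈ 2.9062e+5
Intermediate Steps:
k(A) = √(27 + A) (k(A) = √(A + 27) = √(27 + A))
537*(536 + k(0)) = 537*(536 + √(27 + 0)) = 537*(536 + √27) = 537*(536 + 3*√3) = 287832 + 1611*√3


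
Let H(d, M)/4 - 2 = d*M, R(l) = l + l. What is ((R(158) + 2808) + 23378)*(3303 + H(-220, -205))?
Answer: 4868708922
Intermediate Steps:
R(l) = 2*l
H(d, M) = 8 + 4*M*d (H(d, M) = 8 + 4*(d*M) = 8 + 4*(M*d) = 8 + 4*M*d)
((R(158) + 2808) + 23378)*(3303 + H(-220, -205)) = ((2*158 + 2808) + 23378)*(3303 + (8 + 4*(-205)*(-220))) = ((316 + 2808) + 23378)*(3303 + (8 + 180400)) = (3124 + 23378)*(3303 + 180408) = 26502*183711 = 4868708922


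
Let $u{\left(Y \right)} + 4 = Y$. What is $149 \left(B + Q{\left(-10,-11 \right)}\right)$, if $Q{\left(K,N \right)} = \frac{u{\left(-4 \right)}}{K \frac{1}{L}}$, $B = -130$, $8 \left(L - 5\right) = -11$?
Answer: $- \frac{189379}{10} \approx -18938.0$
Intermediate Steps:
$L = \frac{29}{8}$ ($L = 5 + \frac{1}{8} \left(-11\right) = 5 - \frac{11}{8} = \frac{29}{8} \approx 3.625$)
$u{\left(Y \right)} = -4 + Y$
$Q{\left(K,N \right)} = - \frac{29}{K}$ ($Q{\left(K,N \right)} = \frac{-4 - 4}{K \frac{1}{\frac{29}{8}}} = - \frac{8}{K \frac{8}{29}} = - \frac{8}{\frac{8}{29} K} = - 8 \frac{29}{8 K} = - \frac{29}{K}$)
$149 \left(B + Q{\left(-10,-11 \right)}\right) = 149 \left(-130 - \frac{29}{-10}\right) = 149 \left(-130 - - \frac{29}{10}\right) = 149 \left(-130 + \frac{29}{10}\right) = 149 \left(- \frac{1271}{10}\right) = - \frac{189379}{10}$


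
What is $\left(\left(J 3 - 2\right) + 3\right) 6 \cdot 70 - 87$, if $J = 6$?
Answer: $7893$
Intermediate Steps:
$\left(\left(J 3 - 2\right) + 3\right) 6 \cdot 70 - 87 = \left(\left(6 \cdot 3 - 2\right) + 3\right) 6 \cdot 70 - 87 = \left(\left(18 - 2\right) + 3\right) 6 \cdot 70 - 87 = \left(16 + 3\right) 6 \cdot 70 - 87 = 19 \cdot 6 \cdot 70 - 87 = 114 \cdot 70 - 87 = 7980 - 87 = 7893$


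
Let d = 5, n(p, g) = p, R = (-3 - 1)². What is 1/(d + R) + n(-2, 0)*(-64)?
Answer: 2689/21 ≈ 128.05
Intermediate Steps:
R = 16 (R = (-4)² = 16)
1/(d + R) + n(-2, 0)*(-64) = 1/(5 + 16) - 2*(-64) = 1/21 + 128 = 2689/21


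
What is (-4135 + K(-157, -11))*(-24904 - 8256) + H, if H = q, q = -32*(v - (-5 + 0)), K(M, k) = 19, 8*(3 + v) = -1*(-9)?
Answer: 136486460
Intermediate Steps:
v = -15/8 (v = -3 + (-1*(-9))/8 = -3 + (1/8)*9 = -3 + 9/8 = -15/8 ≈ -1.8750)
q = -100 (q = -32*(-15/8 - (-5 + 0)) = -32*(-15/8 - 1*(-5)) = -32*(-15/8 + 5) = -32*25/8 = -100)
H = -100
(-4135 + K(-157, -11))*(-24904 - 8256) + H = (-4135 + 19)*(-24904 - 8256) - 100 = -4116*(-33160) - 100 = 136486560 - 100 = 136486460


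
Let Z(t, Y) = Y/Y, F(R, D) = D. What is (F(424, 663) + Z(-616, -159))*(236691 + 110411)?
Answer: 230475728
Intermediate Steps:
Z(t, Y) = 1
(F(424, 663) + Z(-616, -159))*(236691 + 110411) = (663 + 1)*(236691 + 110411) = 664*347102 = 230475728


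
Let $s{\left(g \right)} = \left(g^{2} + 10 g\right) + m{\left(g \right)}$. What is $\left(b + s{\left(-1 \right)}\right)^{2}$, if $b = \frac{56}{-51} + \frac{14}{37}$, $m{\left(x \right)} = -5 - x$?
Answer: $\frac{670240321}{3560769} \approx 188.23$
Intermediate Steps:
$s{\left(g \right)} = -5 + g^{2} + 9 g$ ($s{\left(g \right)} = \left(g^{2} + 10 g\right) - \left(5 + g\right) = -5 + g^{2} + 9 g$)
$b = - \frac{1358}{1887}$ ($b = 56 \left(- \frac{1}{51}\right) + 14 \cdot \frac{1}{37} = - \frac{56}{51} + \frac{14}{37} = - \frac{1358}{1887} \approx -0.71966$)
$\left(b + s{\left(-1 \right)}\right)^{2} = \left(- \frac{1358}{1887} + \left(-5 + \left(-1\right)^{2} + 9 \left(-1\right)\right)\right)^{2} = \left(- \frac{1358}{1887} - 13\right)^{2} = \left(- \frac{25889}{1887}\right)^{2} = \frac{670240321}{3560769}$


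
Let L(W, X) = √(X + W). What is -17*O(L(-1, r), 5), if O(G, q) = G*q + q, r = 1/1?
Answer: -85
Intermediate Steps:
r = 1
L(W, X) = √(W + X)
O(G, q) = q + G*q
-17*O(L(-1, r), 5) = -85*(1 + √(-1 + 1)) = -85*(1 + √0) = -85*(1 + 0) = -85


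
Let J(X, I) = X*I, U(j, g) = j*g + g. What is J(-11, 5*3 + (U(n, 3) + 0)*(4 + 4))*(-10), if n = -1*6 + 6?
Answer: 4290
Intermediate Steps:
n = 0 (n = -6 + 6 = 0)
U(j, g) = g + g*j (U(j, g) = g*j + g = g + g*j)
J(X, I) = I*X
J(-11, 5*3 + (U(n, 3) + 0)*(4 + 4))*(-10) = ((5*3 + (3*(1 + 0) + 0)*(4 + 4))*(-11))*(-10) = ((15 + (3*1 + 0)*8)*(-11))*(-10) = ((15 + (3 + 0)*8)*(-11))*(-10) = ((15 + 3*8)*(-11))*(-10) = ((15 + 24)*(-11))*(-10) = (39*(-11))*(-10) = -429*(-10) = 4290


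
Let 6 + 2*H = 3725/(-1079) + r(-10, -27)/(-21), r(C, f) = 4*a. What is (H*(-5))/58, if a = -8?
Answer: 898255/2628444 ≈ 0.34174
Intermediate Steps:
r(C, f) = -32 (r(C, f) = 4*(-8) = -32)
H = -179651/45318 (H = -3 + (3725/(-1079) - 32/(-21))/2 = -3 + (3725*(-1/1079) - 32*(-1/21))/2 = -3 + (-3725/1079 + 32/21)/2 = -3 + (1/2)*(-43697/22659) = -3 - 43697/45318 = -179651/45318 ≈ -3.9642)
(H*(-5))/58 = -179651/45318*(-5)/58 = (898255/45318)*(1/58) = 898255/2628444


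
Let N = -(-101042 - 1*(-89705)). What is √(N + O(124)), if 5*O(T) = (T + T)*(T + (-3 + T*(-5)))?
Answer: I*√335335/5 ≈ 115.82*I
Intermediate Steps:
O(T) = 2*T*(-3 - 4*T)/5 (O(T) = ((T + T)*(T + (-3 + T*(-5))))/5 = ((2*T)*(T + (-3 - 5*T)))/5 = ((2*T)*(-3 - 4*T))/5 = (2*T*(-3 - 4*T))/5 = 2*T*(-3 - 4*T)/5)
N = 11337 (N = -(-101042 + 89705) = -1*(-11337) = 11337)
√(N + O(124)) = √(11337 - ⅖*124*(3 + 4*124)) = √(11337 - ⅖*124*(3 + 496)) = √(11337 - ⅖*124*499) = √(11337 - 123752/5) = √(-67067/5) = I*√335335/5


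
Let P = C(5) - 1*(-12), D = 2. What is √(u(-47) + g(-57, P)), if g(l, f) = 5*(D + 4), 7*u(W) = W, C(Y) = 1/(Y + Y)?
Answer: √1141/7 ≈ 4.8255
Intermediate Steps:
C(Y) = 1/(2*Y)
u(W) = W/7
P = 121/10 (P = (½)/5 - 1*(-12) = (½)*(⅕) + 12 = ⅒ + 12 = 121/10 ≈ 12.100)
g(l, f) = 30 (g(l, f) = 5*(2 + 4) = 5*6 = 30)
√(u(-47) + g(-57, P)) = √((⅐)*(-47) + 30) = √(-47/7 + 30) = √(163/7) = √1141/7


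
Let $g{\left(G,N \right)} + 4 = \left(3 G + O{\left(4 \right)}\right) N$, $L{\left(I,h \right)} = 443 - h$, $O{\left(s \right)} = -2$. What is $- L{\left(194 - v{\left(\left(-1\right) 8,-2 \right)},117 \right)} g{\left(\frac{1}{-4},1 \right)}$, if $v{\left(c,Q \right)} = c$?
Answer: $\frac{4401}{2} \approx 2200.5$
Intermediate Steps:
$g{\left(G,N \right)} = -4 + N \left(-2 + 3 G\right)$ ($g{\left(G,N \right)} = -4 + \left(3 G - 2\right) N = -4 + \left(-2 + 3 G\right) N = -4 + N \left(-2 + 3 G\right)$)
$- L{\left(194 - v{\left(\left(-1\right) 8,-2 \right)},117 \right)} g{\left(\frac{1}{-4},1 \right)} = - \left(443 - 117\right) \left(-4 - 2 + 3 \frac{1}{-4} \cdot 1\right) = - \left(443 - 117\right) \left(-4 - 2 + 3 \left(- \frac{1}{4}\right) 1\right) = - 326 \left(-4 - 2 - \frac{3}{4}\right) = - \frac{326 \left(-27\right)}{4} = \left(-1\right) \left(- \frac{4401}{2}\right) = \frac{4401}{2}$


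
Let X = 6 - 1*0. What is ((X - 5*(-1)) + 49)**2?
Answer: 3600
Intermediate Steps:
X = 6 (X = 6 + 0 = 6)
((X - 5*(-1)) + 49)**2 = ((6 - 5*(-1)) + 49)**2 = ((6 + 5) + 49)**2 = (11 + 49)**2 = 60**2 = 3600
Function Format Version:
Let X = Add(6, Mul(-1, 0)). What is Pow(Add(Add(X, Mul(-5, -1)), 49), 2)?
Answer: 3600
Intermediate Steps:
X = 6 (X = Add(6, 0) = 6)
Pow(Add(Add(X, Mul(-5, -1)), 49), 2) = Pow(Add(Add(6, Mul(-5, -1)), 49), 2) = Pow(Add(Add(6, 5), 49), 2) = Pow(Add(11, 49), 2) = Pow(60, 2) = 3600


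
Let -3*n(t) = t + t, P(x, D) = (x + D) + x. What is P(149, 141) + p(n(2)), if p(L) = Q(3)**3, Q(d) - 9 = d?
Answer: 2167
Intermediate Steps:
Q(d) = 9 + d
P(x, D) = D + 2*x (P(x, D) = (D + x) + x = D + 2*x)
n(t) = -2*t/3 (n(t) = -(t + t)/3 = -2*t/3)
p(L) = 1728 (p(L) = (9 + 3)**3 = 12**3 = 1728)
P(149, 141) + p(n(2)) = (141 + 2*149) + 1728 = (141 + 298) + 1728 = 439 + 1728 = 2167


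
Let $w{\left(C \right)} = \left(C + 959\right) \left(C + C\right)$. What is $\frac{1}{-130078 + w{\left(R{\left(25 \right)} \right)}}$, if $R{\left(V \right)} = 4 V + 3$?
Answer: $\frac{1}{88694} \approx 1.1275 \cdot 10^{-5}$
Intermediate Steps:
$R{\left(V \right)} = 3 + 4 V$
$w{\left(C \right)} = 2 C \left(959 + C\right)$ ($w{\left(C \right)} = \left(959 + C\right) 2 C = 2 C \left(959 + C\right)$)
$\frac{1}{-130078 + w{\left(R{\left(25 \right)} \right)}} = \frac{1}{-130078 + 2 \left(3 + 4 \cdot 25\right) \left(959 + \left(3 + 4 \cdot 25\right)\right)} = \frac{1}{-130078 + 2 \left(3 + 100\right) \left(959 + \left(3 + 100\right)\right)} = \frac{1}{-130078 + 2 \cdot 103 \left(959 + 103\right)} = \frac{1}{-130078 + 2 \cdot 103 \cdot 1062} = \frac{1}{-130078 + 218772} = \frac{1}{88694}$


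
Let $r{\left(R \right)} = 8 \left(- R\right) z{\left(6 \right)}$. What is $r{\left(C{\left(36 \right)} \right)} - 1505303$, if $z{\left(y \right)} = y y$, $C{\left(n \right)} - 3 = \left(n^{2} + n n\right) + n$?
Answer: $-2263031$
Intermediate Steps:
$C{\left(n \right)} = 3 + n + 2 n^{2}$ ($C{\left(n \right)} = 3 + \left(\left(n^{2} + n n\right) + n\right) = 3 + \left(\left(n^{2} + n^{2}\right) + n\right) = 3 + \left(2 n^{2} + n\right) = 3 + \left(n + 2 n^{2}\right) = 3 + n + 2 n^{2}$)
$z{\left(y \right)} = y^{2}$
$r{\left(R \right)} = - 288 R$ ($r{\left(R \right)} = 8 \left(- R\right) 6^{2} = - 8 R 36 = - 288 R$)
$r{\left(C{\left(36 \right)} \right)} - 1505303 = - 288 \left(3 + 36 + 2 \cdot 36^{2}\right) - 1505303 = - 288 \left(3 + 36 + 2 \cdot 1296\right) - 1505303 = - 288 \left(3 + 36 + 2592\right) - 1505303 = \left(-288\right) 2631 - 1505303 = -757728 - 1505303 = -2263031$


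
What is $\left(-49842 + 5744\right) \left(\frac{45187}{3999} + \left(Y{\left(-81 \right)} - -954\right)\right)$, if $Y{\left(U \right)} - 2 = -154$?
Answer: $- \frac{143423673730}{3999} \approx -3.5865 \cdot 10^{7}$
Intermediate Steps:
$Y{\left(U \right)} = -152$ ($Y{\left(U \right)} = 2 - 154 = -152$)
$\left(-49842 + 5744\right) \left(\frac{45187}{3999} + \left(Y{\left(-81 \right)} - -954\right)\right) = \left(-49842 + 5744\right) \left(\frac{45187}{3999} - -802\right) = - 44098 \left(45187 \cdot \frac{1}{3999} + \left(-152 + 954\right)\right) = - 44098 \left(\frac{45187}{3999} + 802\right) = \left(-44098\right) \frac{3252385}{3999} = - \frac{143423673730}{3999}$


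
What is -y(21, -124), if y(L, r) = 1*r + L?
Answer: 103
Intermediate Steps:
y(L, r) = L + r (y(L, r) = r + L = L + r)
-y(21, -124) = -(21 - 124) = -1*(-103) = 103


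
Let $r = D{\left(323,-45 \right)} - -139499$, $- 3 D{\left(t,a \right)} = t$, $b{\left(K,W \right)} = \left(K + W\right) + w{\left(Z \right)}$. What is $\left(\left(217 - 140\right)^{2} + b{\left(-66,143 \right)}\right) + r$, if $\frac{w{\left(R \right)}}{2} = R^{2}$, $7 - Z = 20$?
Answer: $\frac{437206}{3} \approx 1.4574 \cdot 10^{5}$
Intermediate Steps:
$Z = -13$ ($Z = 7 - 20 = -13$)
$w{\left(R \right)} = 2 R^{2}$
$b{\left(K,W \right)} = 338 + K + W$ ($b{\left(K,W \right)} = \left(K + W\right) + 2 \left(-13\right)^{2} = \left(K + W\right) + 2 \cdot 169 = \left(K + W\right) + 338 = 338 + K + W$)
$D{\left(t,a \right)} = - \frac{t}{3}$
$r = \frac{418174}{3}$ ($r = \left(- \frac{1}{3}\right) 323 - -139499 = - \frac{323}{3} + 139499 = \frac{418174}{3} \approx 1.3939 \cdot 10^{5}$)
$\left(\left(217 - 140\right)^{2} + b{\left(-66,143 \right)}\right) + r = \left(\left(217 - 140\right)^{2} + \left(338 - 66 + 143\right)\right) + \frac{418174}{3} = \left(77^{2} + 415\right) + \frac{418174}{3} = \left(5929 + 415\right) + \frac{418174}{3} = 6344 + \frac{418174}{3} = \frac{437206}{3}$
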